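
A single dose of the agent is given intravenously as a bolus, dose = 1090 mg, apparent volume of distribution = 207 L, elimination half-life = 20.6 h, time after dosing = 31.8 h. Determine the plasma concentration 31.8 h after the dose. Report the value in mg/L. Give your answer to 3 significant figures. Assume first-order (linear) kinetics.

C₀ = Dose / Vd = 1090 / 207 = 5.266 mg/L
k = ln2 / t½ = 0.693147 / 20.6 = 0.03365 h⁻¹
C = C₀ · e^(−k·t) = 5.266 × e^(−0.03365 × 31.8)
  = 5.266 × 0.3430 = 1.806 mg/L

1.81 mg/L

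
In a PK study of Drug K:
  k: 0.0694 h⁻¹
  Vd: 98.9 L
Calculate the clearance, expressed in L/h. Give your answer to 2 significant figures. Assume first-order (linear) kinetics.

6.9 L/h

CL = k × Vd = 0.0694 × 98.9 = 6.864 L/h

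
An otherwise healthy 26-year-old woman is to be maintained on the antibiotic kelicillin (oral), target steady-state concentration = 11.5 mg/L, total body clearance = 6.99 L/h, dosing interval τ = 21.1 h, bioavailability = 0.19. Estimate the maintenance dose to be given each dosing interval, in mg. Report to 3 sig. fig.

At steady state, F × (Dose/τ) = Css × CL.
Dose = Css × CL × τ / F = 11.5 × 6.990 × 21.1 / 0.19 = 8927 mg

8930 mg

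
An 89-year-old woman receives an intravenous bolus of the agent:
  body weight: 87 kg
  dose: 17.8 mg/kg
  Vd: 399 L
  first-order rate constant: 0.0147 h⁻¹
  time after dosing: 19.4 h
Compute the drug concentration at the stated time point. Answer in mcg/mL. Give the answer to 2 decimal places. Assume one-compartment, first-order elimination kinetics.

2.92 mcg/mL

Total dose = 17.8 × 87 = 1549 mg
C₀ = Dose / Vd = 1549 / 399 = 3.882 mg/L
C = C₀ · e^(−k·t) = 3.882 × e^(−0.01470 × 19.4)
  = 3.882 × 0.7519 = 2.919 mg/L
(2.919 mg/L = 2.919 mcg/mL)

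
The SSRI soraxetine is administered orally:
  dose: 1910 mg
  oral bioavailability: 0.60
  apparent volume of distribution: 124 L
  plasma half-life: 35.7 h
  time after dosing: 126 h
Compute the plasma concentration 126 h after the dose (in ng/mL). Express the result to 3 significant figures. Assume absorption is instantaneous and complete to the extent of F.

Amount reaching circulation = F × Dose = 0.60 × 1910 = 1146 mg
C₀ = F·Dose / Vd = 1146 / 124 = 9.242 mg/L
k = ln2 / t½ = 0.693147 / 35.7 = 0.01942 h⁻¹
C = C₀ · e^(−k·t) = 9.242 × e^(−0.01942 × 126)
  = 9.242 × 0.08656 = 0.8000 mg/L
Convert: 0.8000 mg/L × 1000 = 800.0 ng/mL

800 ng/mL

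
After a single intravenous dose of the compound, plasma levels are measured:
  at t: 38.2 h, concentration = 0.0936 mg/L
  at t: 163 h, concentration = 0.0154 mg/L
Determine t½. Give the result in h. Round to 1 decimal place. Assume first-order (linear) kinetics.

47.9 h

k = ln(C₁/C₂) / (t₂ − t₁) = ln(0.0936/0.0154) / (163 − 38.2)
  = 1.805 / 124.8 = 0.01446 h⁻¹
t½ = ln2 / k = 0.693147 / 0.01446 = 47.94 h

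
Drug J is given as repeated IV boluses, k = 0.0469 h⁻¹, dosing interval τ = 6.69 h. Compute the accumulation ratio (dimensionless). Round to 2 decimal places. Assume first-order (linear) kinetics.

3.71

e^(−kτ) = e^(−0.04690 × 6.69) = 0.7307
Accumulation ratio R = 1 / (1 − e^(−kτ)) = 1 / (1 − 0.7307) = 3.713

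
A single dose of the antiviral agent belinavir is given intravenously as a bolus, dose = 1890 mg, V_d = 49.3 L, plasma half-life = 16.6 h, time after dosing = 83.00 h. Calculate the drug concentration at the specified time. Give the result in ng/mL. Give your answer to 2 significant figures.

C₀ = Dose / Vd = 1890 / 49.3 = 38.34 mg/L
k = ln2 / t½ = 0.693147 / 16.6 = 0.04176 h⁻¹
t / t½ = 83.00 / 16.6 = 5 half-lives
C = C₀ × (1/2)^5 = 38.34 × 0.03125 = 1.198 mg/L
Convert: 1.198 mg/L × 1000 = 1198 ng/mL

1200 ng/mL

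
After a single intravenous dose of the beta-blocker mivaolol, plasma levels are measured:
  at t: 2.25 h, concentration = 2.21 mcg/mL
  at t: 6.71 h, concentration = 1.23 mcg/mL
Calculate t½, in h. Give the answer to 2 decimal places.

5.28 h

k = ln(C₁/C₂) / (t₂ − t₁) = ln(2.21/1.23) / (6.71 − 2.25)
  = 0.5860 / 4.460 = 0.1314 h⁻¹
t½ = ln2 / k = 0.693147 / 0.1314 = 5.275 h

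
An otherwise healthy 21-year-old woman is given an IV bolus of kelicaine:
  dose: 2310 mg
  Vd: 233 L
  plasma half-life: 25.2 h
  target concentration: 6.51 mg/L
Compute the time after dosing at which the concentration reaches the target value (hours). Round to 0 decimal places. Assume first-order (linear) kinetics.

15 h

C₀ = Dose / Vd = 2310 / 233 = 9.914 mg/L
k = ln2 / t½ = 0.693147 / 25.2 = 0.02751 h⁻¹
t = ln(C₀ / C) / k = ln(9.914 / 6.51) / 0.02751
  = ln(1.523) / 0.02751 = 0.4207 / 0.02751 = 15.29 h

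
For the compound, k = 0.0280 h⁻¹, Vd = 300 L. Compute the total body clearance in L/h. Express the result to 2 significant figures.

CL = k × Vd = 0.0280 × 300 = 8.400 L/h

8.4 L/h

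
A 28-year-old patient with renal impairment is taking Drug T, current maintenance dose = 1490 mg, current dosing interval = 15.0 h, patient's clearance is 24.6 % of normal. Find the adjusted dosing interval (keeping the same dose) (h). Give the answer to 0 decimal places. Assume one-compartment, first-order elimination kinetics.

61 h

To keep the same average steady-state level, dosing rate must scale with clearance.
CL ratio = 24.6 / 100 = 0.2460
New interval (same dose) = 15.0 / 0.2460 = 60.98 h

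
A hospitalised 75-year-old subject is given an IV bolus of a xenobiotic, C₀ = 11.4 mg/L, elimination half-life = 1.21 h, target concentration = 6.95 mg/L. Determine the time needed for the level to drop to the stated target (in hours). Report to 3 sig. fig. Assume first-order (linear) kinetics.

k = ln2 / t½ = 0.693147 / 1.21 = 0.5728 h⁻¹
t = ln(C₀ / C) / k = ln(11.40 / 6.95) / 0.5728
  = ln(1.640) / 0.5728 = 0.4947 / 0.5728 = 0.8637 h

0.864 h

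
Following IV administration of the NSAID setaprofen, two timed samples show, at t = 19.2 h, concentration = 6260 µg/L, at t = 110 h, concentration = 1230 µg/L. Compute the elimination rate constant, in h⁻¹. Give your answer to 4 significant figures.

0.01792 h⁻¹

k = ln(C₁/C₂) / (t₂ − t₁) = ln(6260/1230) / (110 − 19.2)
  = 1.627 / 90.80 = 0.01792 h⁻¹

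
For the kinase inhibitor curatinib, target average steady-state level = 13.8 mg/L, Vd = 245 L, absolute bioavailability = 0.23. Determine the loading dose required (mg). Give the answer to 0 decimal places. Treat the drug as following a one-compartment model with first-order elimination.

14700 mg

LD = Css × Vd / F = 13.8 × 245 / 0.23 = 14700 mg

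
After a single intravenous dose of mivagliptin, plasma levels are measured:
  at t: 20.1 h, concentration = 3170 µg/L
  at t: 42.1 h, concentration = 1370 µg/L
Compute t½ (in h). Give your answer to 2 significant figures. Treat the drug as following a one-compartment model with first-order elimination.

18 h

k = ln(C₁/C₂) / (t₂ − t₁) = ln(3170/1370) / (42.1 − 20.1)
  = 0.8389 / 22.00 = 0.03813 h⁻¹
t½ = ln2 / k = 0.693147 / 0.03813 = 18.18 h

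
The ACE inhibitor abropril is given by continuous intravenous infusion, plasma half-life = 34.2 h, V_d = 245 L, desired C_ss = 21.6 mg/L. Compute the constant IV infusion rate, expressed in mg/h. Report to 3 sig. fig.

k = ln2 / t½ = 0.693147 / 34.2 = 0.02027 h⁻¹
CL = k × Vd = 0.02027 × 245 = 4.966 L/h
At steady state, infusion rate R₀ = Css × CL = 21.6 × 4.966 = 107.3 mg/h

107 mg/h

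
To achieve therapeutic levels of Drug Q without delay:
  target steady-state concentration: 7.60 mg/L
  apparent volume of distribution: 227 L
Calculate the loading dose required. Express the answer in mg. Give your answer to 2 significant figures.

LD = Css × Vd = 7.60 × 227 = 1725 mg

1700 mg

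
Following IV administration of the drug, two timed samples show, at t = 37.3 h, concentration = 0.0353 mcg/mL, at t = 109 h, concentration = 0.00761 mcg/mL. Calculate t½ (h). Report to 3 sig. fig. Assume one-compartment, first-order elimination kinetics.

32.4 h

k = ln(C₁/C₂) / (t₂ − t₁) = ln(0.0353/0.00761) / (109 − 37.3)
  = 1.534 / 71.70 = 0.02139 h⁻¹
t½ = ln2 / k = 0.693147 / 0.02139 = 32.41 h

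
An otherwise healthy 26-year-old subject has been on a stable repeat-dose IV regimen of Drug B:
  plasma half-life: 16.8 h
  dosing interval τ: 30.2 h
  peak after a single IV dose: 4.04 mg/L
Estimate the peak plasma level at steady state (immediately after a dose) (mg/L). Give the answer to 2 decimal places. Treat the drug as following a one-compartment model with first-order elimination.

k = ln2 / t½ = 0.693147 / 16.8 = 0.04126 h⁻¹
e^(−kτ) = e^(−0.04126 × 30.2) = 0.2876
Accumulation ratio R = 1 / (1 − e^(−kτ)) = 1 / (1 − 0.2876) = 1.404
Steady-state peak = C₀ × R = 4.04 × 1.404 = 5.672 mg/L

5.67 mg/L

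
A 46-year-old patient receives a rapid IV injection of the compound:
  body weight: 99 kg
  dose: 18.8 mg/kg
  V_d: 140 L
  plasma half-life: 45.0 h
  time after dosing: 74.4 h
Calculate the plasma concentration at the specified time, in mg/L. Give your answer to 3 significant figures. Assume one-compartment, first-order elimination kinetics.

4.23 mg/L

Total dose = 18.8 × 99 = 1861 mg
C₀ = Dose / Vd = 1861 / 140 = 13.29 mg/L
k = ln2 / t½ = 0.693147 / 45.0 = 0.01540 h⁻¹
C = C₀ · e^(−k·t) = 13.29 × e^(−0.01540 × 74.4)
  = 13.29 × 0.3180 = 4.226 mg/L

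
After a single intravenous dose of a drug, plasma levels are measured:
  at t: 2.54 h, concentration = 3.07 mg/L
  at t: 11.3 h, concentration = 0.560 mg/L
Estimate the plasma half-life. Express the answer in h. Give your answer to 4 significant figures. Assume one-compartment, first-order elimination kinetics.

k = ln(C₁/C₂) / (t₂ − t₁) = ln(3.07/0.560) / (11.3 − 2.54)
  = 1.701 / 8.760 = 0.1942 h⁻¹
t½ = ln2 / k = 0.693147 / 0.1942 = 3.569 h

3.569 h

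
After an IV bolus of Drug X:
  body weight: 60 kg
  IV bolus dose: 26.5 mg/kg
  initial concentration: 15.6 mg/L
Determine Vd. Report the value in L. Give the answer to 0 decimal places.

Dose = 26.5 × 60 = 1590 mg
Vd = Dose / C₀ = 1590 / 15.6 = 101.9 L

102 L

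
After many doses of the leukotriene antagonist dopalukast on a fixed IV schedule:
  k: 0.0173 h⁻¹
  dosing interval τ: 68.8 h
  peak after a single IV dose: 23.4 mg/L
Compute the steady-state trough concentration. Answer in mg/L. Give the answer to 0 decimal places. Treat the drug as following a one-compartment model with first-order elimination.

e^(−kτ) = e^(−0.01730 × 68.8) = 0.3041
Accumulation ratio R = 1 / (1 − e^(−kτ)) = 1 / (1 − 0.3041) = 1.437
Steady-state trough = C₀ × R × e^(−kτ) = 23.4 × 1.437 × 0.3041 = 10.23 mg/L

10 mg/L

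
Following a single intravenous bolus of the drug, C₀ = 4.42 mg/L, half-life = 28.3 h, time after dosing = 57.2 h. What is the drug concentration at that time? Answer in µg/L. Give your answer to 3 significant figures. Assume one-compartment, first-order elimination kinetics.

k = ln2 / t½ = 0.693147 / 28.3 = 0.02449 h⁻¹
C = C₀ · e^(−k·t) = 4.420 × e^(−0.02449 × 57.2)
  = 4.420 × 0.2464 = 1.089 mg/L
Convert: 1.089 mg/L × 1000 = 1089 µg/L

1090 µg/L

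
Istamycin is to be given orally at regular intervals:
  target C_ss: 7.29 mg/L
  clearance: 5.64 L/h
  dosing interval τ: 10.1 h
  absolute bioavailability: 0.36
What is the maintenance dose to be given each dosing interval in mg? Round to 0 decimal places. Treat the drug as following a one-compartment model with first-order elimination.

At steady state, F × (Dose/τ) = Css × CL.
Dose = Css × CL × τ / F = 7.29 × 5.640 × 10.1 / 0.36 = 1154 mg

1154 mg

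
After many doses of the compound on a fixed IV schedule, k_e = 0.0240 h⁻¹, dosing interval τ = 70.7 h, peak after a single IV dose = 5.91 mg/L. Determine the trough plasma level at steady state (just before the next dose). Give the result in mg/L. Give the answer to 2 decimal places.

1.33 mg/L

e^(−kτ) = e^(−0.02400 × 70.7) = 0.1833
Accumulation ratio R = 1 / (1 − e^(−kτ)) = 1 / (1 − 0.1833) = 1.224
Steady-state trough = C₀ × R × e^(−kτ) = 5.91 × 1.224 × 0.1833 = 1.326 mg/L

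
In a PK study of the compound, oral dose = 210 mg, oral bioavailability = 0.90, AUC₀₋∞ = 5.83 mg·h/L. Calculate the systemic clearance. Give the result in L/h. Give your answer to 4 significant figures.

CL = F·Dose / AUC = 0.90 × 210 / 5.83 = 32.42 L/h

32.42 L/h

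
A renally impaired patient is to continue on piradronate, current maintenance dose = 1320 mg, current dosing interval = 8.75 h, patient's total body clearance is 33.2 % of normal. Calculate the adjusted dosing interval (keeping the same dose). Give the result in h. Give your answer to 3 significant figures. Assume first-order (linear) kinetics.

26.4 h

To keep the same average steady-state level, dosing rate must scale with clearance.
CL ratio = 33.2 / 100 = 0.3320
New interval (same dose) = 8.75 / 0.3320 = 26.36 h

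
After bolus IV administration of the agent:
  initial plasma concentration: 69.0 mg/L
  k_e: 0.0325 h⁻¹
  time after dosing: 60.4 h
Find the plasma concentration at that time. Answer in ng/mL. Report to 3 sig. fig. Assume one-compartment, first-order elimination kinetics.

C = C₀ · e^(−k·t) = 69.00 × e^(−0.03250 × 60.4)
  = 69.00 × 0.1404 = 9.688 mg/L
Convert: 9.688 mg/L × 1000 = 9688 ng/mL

9690 ng/mL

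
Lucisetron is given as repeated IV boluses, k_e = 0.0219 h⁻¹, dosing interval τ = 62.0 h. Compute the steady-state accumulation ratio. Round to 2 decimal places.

1.35

e^(−kτ) = e^(−0.02190 × 62.0) = 0.2572
Accumulation ratio R = 1 / (1 − e^(−kτ)) = 1 / (1 − 0.2572) = 1.346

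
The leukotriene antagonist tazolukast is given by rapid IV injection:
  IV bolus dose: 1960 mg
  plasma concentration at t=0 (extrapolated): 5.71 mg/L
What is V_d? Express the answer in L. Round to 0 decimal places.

Vd = Dose / C₀ = 1960 / 5.71 = 343.3 L

343 L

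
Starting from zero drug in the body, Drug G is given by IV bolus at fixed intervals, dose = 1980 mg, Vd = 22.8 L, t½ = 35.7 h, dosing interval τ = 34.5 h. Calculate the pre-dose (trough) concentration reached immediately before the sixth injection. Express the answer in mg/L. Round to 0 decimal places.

88 mg/L

C₀ per dose = Dose / Vd = 1980 / 22.8 = 86.84 mg/L
k = ln2 / t½ = 0.693147 / 35.7 = 0.01942 h⁻¹
Fraction remaining after one interval: r = e^(−kτ) = e^(−0.01942 × 34.5) = 0.5117
Before dose 6, 5 doses have been given (aged 1τ, 2τ, 3τ, 4τ, 5τ).
C_trough = C₀ × (r + r² + … + r^5) = C₀ × r(1−r^5)/(1−r)
        = 86.84 × 0.5117 × (1 − 0.03508) / (1 − 0.5117) = 87.81 mg/L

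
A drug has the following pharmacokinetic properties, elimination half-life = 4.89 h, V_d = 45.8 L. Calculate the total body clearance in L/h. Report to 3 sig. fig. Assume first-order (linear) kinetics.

k = ln2 / t½ = 0.693147 / 4.89 = 0.1417 h⁻¹
CL = k × Vd = 0.1417 × 45.8 = 6.490 L/h

6.49 L/h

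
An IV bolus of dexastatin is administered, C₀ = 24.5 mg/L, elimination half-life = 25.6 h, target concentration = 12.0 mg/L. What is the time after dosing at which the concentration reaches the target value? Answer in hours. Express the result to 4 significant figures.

k = ln2 / t½ = 0.693147 / 25.6 = 0.02708 h⁻¹
t = ln(C₀ / C) / k = ln(24.50 / 12.0) / 0.02708
  = ln(2.042) / 0.02708 = 0.7139 / 0.02708 = 26.36 h

26.36 h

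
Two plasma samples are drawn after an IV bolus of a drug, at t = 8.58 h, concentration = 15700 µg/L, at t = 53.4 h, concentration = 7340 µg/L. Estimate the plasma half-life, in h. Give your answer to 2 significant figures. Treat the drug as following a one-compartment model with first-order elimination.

k = ln(C₁/C₂) / (t₂ − t₁) = ln(15700/7340) / (53.4 − 8.58)
  = 0.7603 / 44.82 = 0.01696 h⁻¹
t½ = ln2 / k = 0.693147 / 0.01696 = 40.87 h

41 h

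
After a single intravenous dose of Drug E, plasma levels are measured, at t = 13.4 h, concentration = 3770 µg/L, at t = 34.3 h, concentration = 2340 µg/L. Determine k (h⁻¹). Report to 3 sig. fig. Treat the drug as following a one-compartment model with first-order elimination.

0.0228 h⁻¹

k = ln(C₁/C₂) / (t₂ − t₁) = ln(3770/2340) / (34.3 − 13.4)
  = 0.4769 / 20.90 = 0.02282 h⁻¹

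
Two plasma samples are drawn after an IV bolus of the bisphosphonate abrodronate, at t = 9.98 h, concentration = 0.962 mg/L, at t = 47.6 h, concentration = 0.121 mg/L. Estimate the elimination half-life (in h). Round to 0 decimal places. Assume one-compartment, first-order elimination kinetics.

k = ln(C₁/C₂) / (t₂ − t₁) = ln(0.962/0.121) / (47.6 − 9.98)
  = 2.073 / 37.62 = 0.05510 h⁻¹
t½ = ln2 / k = 0.693147 / 0.05510 = 12.58 h

13 h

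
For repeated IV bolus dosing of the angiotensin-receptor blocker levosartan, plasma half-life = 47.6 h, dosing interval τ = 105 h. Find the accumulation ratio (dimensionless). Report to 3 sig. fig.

k = ln2 / t½ = 0.693147 / 47.6 = 0.01456 h⁻¹
e^(−kτ) = e^(−0.01456 × 105) = 0.2168
Accumulation ratio R = 1 / (1 − e^(−kτ)) = 1 / (1 − 0.2168) = 1.277

1.28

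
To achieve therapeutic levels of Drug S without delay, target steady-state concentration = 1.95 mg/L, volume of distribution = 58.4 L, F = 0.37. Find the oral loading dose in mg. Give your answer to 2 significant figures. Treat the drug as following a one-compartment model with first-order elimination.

LD = Css × Vd / F = 1.95 × 58.4 / 0.37 = 307.8 mg

310 mg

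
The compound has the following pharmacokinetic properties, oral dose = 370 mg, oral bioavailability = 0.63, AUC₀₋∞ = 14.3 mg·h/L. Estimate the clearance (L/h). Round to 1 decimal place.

CL = F·Dose / AUC = 0.63 × 370 / 14.3 = 16.30 L/h

16.3 L/h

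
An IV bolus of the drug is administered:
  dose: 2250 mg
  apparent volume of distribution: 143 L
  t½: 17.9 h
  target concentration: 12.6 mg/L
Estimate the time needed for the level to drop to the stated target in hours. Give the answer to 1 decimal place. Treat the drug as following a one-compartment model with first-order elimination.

5.7 h

C₀ = Dose / Vd = 2250 / 143 = 15.73 mg/L
k = ln2 / t½ = 0.693147 / 17.9 = 0.03872 h⁻¹
t = ln(C₀ / C) / k = ln(15.73 / 12.6) / 0.03872
  = ln(1.248) / 0.03872 = 0.2215 / 0.03872 = 5.721 h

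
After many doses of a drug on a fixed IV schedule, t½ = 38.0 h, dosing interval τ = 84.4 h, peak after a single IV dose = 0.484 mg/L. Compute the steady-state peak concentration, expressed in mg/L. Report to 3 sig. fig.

0.616 mg/L

k = ln2 / t½ = 0.693147 / 38.0 = 0.01824 h⁻¹
e^(−kτ) = e^(−0.01824 × 84.4) = 0.2145
Accumulation ratio R = 1 / (1 − e^(−kτ)) = 1 / (1 − 0.2145) = 1.273
Steady-state peak = C₀ × R = 0.484 × 1.273 = 0.6161 mg/L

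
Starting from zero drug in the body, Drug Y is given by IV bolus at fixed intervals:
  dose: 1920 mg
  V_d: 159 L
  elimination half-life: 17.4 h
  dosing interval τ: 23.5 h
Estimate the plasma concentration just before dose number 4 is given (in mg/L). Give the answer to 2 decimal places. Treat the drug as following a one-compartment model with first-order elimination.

C₀ per dose = Dose / Vd = 1920 / 159 = 12.08 mg/L
k = ln2 / t½ = 0.693147 / 17.4 = 0.03984 h⁻¹
Fraction remaining after one interval: r = e^(−kτ) = e^(−0.03984 × 23.5) = 0.3921
Before dose 4, 3 doses have been given (aged 1τ, 2τ, 3τ).
C_trough = C₀ × (r + r² + … + r^3) = C₀ × r(1−r^3)/(1−r)
        = 12.08 × 0.3921 × (1 − 0.06028) / (1 − 0.3921) = 7.322 mg/L

7.32 mg/L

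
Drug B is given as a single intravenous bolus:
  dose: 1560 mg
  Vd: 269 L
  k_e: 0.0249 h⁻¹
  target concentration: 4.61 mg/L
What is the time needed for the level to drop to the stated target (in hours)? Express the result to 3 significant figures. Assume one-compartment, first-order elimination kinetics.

9.22 h

C₀ = Dose / Vd = 1560 / 269 = 5.799 mg/L
t = ln(C₀ / C) / k = ln(5.799 / 4.61) / 0.02490
  = ln(1.258) / 0.02490 = 0.2295 / 0.02490 = 9.217 h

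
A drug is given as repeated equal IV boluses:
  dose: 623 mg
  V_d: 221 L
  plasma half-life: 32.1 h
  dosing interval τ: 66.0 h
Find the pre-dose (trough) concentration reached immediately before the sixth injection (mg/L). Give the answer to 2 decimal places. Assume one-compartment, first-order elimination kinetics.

0.89 mg/L

C₀ per dose = Dose / Vd = 623 / 221 = 2.819 mg/L
k = ln2 / t½ = 0.693147 / 32.1 = 0.02159 h⁻¹
Fraction remaining after one interval: r = e^(−kτ) = e^(−0.02159 × 66.0) = 0.2405
Before dose 6, 5 doses have been given (aged 1τ, 2τ, 3τ, 4τ, 5τ).
C_trough = C₀ × (r + r² + … + r^5) = C₀ × r(1−r^5)/(1−r)
        = 2.819 × 0.2405 × (1 − 0.0008046) / (1 − 0.2405) = 0.8919 mg/L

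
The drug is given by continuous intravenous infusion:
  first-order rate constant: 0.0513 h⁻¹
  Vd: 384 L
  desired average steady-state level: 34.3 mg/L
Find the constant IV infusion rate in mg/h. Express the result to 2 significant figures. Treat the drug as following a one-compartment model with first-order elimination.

680 mg/h

CL = k × Vd = 0.05130 × 384 = 19.70 L/h
At steady state, infusion rate R₀ = Css × CL = 34.3 × 19.70 = 675.7 mg/h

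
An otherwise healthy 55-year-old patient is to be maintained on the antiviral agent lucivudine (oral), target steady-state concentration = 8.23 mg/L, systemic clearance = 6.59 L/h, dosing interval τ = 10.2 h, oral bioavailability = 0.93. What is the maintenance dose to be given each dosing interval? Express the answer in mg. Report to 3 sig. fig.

At steady state, F × (Dose/τ) = Css × CL.
Dose = Css × CL × τ / F = 8.23 × 6.590 × 10.2 / 0.93 = 594.8 mg

595 mg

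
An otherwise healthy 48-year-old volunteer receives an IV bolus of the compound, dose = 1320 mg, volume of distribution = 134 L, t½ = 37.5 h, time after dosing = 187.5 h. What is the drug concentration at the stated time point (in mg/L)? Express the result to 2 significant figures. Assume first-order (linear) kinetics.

C₀ = Dose / Vd = 1320 / 134 = 9.851 mg/L
k = ln2 / t½ = 0.693147 / 37.5 = 0.01848 h⁻¹
t / t½ = 187.5 / 37.5 = 5 half-lives
C = C₀ × (1/2)^5 = 9.851 × 0.03125 = 0.3078 mg/L

0.31 mg/L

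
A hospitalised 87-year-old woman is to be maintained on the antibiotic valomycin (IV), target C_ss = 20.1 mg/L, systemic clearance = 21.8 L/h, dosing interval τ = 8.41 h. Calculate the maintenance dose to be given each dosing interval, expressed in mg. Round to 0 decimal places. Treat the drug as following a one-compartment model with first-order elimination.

At steady state, Dose/τ = Css × CL.
Dose = Css × CL × τ = 20.1 × 21.80 × 8.41 = 3685 mg

3685 mg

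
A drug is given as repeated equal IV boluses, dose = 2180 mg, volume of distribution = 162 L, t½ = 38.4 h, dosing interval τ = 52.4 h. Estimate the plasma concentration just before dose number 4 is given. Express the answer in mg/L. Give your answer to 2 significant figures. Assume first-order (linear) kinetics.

C₀ per dose = Dose / Vd = 2180 / 162 = 13.46 mg/L
k = ln2 / t½ = 0.693147 / 38.4 = 0.01805 h⁻¹
Fraction remaining after one interval: r = e^(−kτ) = e^(−0.01805 × 52.4) = 0.3884
Before dose 4, 3 doses have been given (aged 1τ, 2τ, 3τ).
C_trough = C₀ × (r + r² + … + r^3) = C₀ × r(1−r^3)/(1−r)
        = 13.46 × 0.3884 × (1 − 0.05859) / (1 − 0.3884) = 8.047 mg/L

8.0 mg/L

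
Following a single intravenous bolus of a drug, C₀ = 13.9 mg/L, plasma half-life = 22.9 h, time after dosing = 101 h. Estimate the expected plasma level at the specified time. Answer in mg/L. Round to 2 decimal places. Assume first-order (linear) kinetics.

0.65 mg/L

k = ln2 / t½ = 0.693147 / 22.9 = 0.03027 h⁻¹
C = C₀ · e^(−k·t) = 13.90 × e^(−0.03027 × 101)
  = 13.90 × 0.04702 = 0.6536 mg/L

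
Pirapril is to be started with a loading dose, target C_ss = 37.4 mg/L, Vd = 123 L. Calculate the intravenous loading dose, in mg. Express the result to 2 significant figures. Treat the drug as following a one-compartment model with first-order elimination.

4600 mg

LD = Css × Vd = 37.4 × 123 = 4600 mg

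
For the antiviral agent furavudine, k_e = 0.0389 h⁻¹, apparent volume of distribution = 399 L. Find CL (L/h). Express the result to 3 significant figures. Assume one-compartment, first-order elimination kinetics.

15.5 L/h

CL = k × Vd = 0.0389 × 399 = 15.52 L/h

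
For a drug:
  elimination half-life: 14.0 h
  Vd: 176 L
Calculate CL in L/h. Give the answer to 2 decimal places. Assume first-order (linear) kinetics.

k = ln2 / t½ = 0.693147 / 14.0 = 0.04951 h⁻¹
CL = k × Vd = 0.04951 × 176 = 8.714 L/h

8.71 L/h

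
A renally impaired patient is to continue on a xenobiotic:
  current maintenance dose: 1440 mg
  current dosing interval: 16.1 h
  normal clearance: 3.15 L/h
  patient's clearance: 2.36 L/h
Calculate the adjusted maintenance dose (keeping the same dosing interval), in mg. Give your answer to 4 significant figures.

To keep the same average steady-state level, dosing rate must scale with clearance.
CL ratio = 2.36 / 3.15 = 0.7492
New dose (same interval) = 1440 × 0.7492 = 1079 mg

1079 mg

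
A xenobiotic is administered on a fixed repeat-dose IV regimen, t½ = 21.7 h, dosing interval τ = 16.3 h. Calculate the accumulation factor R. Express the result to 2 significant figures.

2.5

k = ln2 / t½ = 0.693147 / 21.7 = 0.03194 h⁻¹
e^(−kτ) = e^(−0.03194 × 16.3) = 0.5942
Accumulation ratio R = 1 / (1 − e^(−kτ)) = 1 / (1 − 0.5942) = 2.464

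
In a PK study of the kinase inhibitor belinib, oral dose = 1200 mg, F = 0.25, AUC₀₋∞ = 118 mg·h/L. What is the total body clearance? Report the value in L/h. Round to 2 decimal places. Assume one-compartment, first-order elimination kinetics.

2.54 L/h

CL = F·Dose / AUC = 0.25 × 1200 / 118 = 2.542 L/h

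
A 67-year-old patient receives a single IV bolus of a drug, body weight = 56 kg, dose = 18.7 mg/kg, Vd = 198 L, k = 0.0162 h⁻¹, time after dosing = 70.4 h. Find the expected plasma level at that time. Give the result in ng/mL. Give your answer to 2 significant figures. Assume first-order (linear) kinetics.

Total dose = 18.7 × 56 = 1047 mg
C₀ = Dose / Vd = 1047 / 198 = 5.288 mg/L
C = C₀ · e^(−k·t) = 5.288 × e^(−0.01620 × 70.4)
  = 5.288 × 0.3197 = 1.691 mg/L
Convert: 1.691 mg/L × 1000 = 1691 ng/mL

1700 ng/mL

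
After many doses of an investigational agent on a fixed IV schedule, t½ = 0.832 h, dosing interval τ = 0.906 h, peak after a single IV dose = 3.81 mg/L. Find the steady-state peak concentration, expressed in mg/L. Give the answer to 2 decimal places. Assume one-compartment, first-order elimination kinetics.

7.19 mg/L

k = ln2 / t½ = 0.693147 / 0.832 = 0.8331 h⁻¹
e^(−kτ) = e^(−0.8331 × 0.906) = 0.4701
Accumulation ratio R = 1 / (1 − e^(−kτ)) = 1 / (1 − 0.4701) = 1.887
Steady-state peak = C₀ × R = 3.81 × 1.887 = 7.189 mg/L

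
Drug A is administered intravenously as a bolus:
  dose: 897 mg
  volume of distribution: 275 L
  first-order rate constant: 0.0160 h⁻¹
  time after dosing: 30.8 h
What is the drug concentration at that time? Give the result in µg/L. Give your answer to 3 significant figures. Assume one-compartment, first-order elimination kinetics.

1990 µg/L

C₀ = Dose / Vd = 897.0 / 275 = 3.262 mg/L
C = C₀ · e^(−k·t) = 3.262 × e^(−0.01600 × 30.8)
  = 3.262 × 0.6109 = 1.993 mg/L
Convert: 1.993 mg/L × 1000 = 1993 µg/L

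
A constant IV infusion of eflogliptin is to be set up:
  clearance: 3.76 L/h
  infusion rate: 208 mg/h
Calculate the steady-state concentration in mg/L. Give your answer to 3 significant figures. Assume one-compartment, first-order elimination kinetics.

55.3 mg/L

At steady state Css = R₀ / CL = 208 / 3.760 = 55.32 mg/L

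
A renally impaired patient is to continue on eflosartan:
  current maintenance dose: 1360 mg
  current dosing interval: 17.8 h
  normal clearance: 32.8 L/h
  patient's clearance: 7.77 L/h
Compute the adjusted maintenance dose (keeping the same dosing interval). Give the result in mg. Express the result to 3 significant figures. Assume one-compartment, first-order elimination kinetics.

322 mg

To keep the same average steady-state level, dosing rate must scale with clearance.
CL ratio = 7.77 / 32.8 = 0.2369
New dose (same interval) = 1360 × 0.2369 = 322.2 mg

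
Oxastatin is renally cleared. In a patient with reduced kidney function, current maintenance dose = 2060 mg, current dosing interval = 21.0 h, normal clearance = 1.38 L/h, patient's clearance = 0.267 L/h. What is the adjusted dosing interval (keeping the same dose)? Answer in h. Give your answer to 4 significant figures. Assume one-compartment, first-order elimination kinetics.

108.5 h

To keep the same average steady-state level, dosing rate must scale with clearance.
CL ratio = 0.267 / 1.38 = 0.1935
New interval (same dose) = 21.0 / 0.1935 = 108.5 h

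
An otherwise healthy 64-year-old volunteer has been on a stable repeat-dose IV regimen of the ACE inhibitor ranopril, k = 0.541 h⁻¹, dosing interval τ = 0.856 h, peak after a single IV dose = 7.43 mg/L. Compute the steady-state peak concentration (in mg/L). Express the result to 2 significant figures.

e^(−kτ) = e^(−0.5410 × 0.856) = 0.6293
Accumulation ratio R = 1 / (1 − e^(−kτ)) = 1 / (1 − 0.6293) = 2.698
Steady-state peak = C₀ × R = 7.43 × 2.698 = 20.05 mg/L

20 mg/L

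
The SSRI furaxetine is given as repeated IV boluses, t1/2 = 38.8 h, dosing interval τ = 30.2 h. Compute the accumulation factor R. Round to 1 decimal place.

k = ln2 / t½ = 0.693147 / 38.8 = 0.01786 h⁻¹
e^(−kτ) = e^(−0.01786 × 30.2) = 0.5831
Accumulation ratio R = 1 / (1 − e^(−kτ)) = 1 / (1 − 0.5831) = 2.399

2.4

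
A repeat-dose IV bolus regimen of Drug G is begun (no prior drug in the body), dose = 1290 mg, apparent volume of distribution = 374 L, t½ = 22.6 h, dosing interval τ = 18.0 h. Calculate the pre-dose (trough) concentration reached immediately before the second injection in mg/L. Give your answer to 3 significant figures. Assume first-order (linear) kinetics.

C₀ per dose = Dose / Vd = 1290 / 374 = 3.449 mg/L
k = ln2 / t½ = 0.693147 / 22.6 = 0.03067 h⁻¹
Fraction remaining after one interval: r = e^(−kτ) = e^(−0.03067 × 18.0) = 0.5758
Before dose 2, 1 dose has been given (aged 1τ).
C_trough = C₀ × r = 3.449 × 0.5758 = 1.986 mg/L

1.99 mg/L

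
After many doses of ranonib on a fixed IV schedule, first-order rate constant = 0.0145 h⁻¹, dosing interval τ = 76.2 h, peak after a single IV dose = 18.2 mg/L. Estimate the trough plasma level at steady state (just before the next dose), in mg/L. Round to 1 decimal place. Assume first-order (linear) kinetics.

e^(−kτ) = e^(−0.01450 × 76.2) = 0.3312
Accumulation ratio R = 1 / (1 − e^(−kτ)) = 1 / (1 − 0.3312) = 1.495
Steady-state trough = C₀ × R × e^(−kτ) = 18.2 × 1.495 × 0.3312 = 9.012 mg/L

9.0 mg/L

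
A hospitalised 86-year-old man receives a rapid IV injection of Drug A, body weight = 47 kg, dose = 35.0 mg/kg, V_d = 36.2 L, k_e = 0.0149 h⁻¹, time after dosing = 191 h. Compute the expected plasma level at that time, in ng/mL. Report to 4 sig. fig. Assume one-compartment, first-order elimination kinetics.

Total dose = 35.0 × 47 = 1645 mg
C₀ = Dose / Vd = 1645 / 36.2 = 45.44 mg/L
C = C₀ · e^(−k·t) = 45.44 × e^(−0.01490 × 191)
  = 45.44 × 0.05808 = 2.639 mg/L
Convert: 2.639 mg/L × 1000 = 2639 ng/mL

2639 ng/mL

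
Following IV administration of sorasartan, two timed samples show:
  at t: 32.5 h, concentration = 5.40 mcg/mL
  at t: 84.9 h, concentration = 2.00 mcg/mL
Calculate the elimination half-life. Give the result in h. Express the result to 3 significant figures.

k = ln(C₁/C₂) / (t₂ − t₁) = ln(5.40/2.00) / (84.9 − 32.5)
  = 0.9933 / 52.40 = 0.01896 h⁻¹
t½ = ln2 / k = 0.693147 / 0.01896 = 36.56 h

36.6 h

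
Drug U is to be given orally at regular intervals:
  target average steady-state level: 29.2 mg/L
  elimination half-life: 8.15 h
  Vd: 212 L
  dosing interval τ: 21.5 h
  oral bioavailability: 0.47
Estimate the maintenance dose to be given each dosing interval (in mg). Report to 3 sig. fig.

k = ln2 / t½ = 0.693147 / 8.15 = 0.08505 h⁻¹
CL = k × Vd = 0.08505 × 212 = 18.03 L/h
At steady state, F × (Dose/τ) = Css × CL.
Dose = Css × CL × τ / F = 29.2 × 18.03 × 21.5 / 0.47 = 24080 mg

24100 mg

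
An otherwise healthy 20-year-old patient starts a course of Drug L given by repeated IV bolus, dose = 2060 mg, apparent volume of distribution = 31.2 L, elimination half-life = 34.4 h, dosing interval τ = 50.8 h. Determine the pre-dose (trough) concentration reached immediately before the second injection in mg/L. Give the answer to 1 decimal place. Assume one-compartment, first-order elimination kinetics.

C₀ per dose = Dose / Vd = 2060 / 31.2 = 66.03 mg/L
k = ln2 / t½ = 0.693147 / 34.4 = 0.02015 h⁻¹
Fraction remaining after one interval: r = e^(−kτ) = e^(−0.02015 × 50.8) = 0.3593
Before dose 2, 1 dose has been given (aged 1τ).
C_trough = C₀ × r = 66.03 × 0.3593 = 23.72 mg/L

23.7 mg/L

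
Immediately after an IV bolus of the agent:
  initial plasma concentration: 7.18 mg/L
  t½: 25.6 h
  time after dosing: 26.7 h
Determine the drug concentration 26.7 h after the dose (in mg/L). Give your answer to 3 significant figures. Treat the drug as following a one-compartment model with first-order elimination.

3.48 mg/L

k = ln2 / t½ = 0.693147 / 25.6 = 0.02708 h⁻¹
C = C₀ · e^(−k·t) = 7.180 × e^(−0.02708 × 26.7)
  = 7.180 × 0.4853 = 3.484 mg/L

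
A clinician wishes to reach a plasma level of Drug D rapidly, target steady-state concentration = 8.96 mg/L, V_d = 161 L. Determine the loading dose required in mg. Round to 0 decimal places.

LD = Css × Vd = 8.96 × 161 = 1443 mg

1443 mg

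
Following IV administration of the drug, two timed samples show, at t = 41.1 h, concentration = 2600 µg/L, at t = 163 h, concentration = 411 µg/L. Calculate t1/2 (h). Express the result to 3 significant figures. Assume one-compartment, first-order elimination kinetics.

k = ln(C₁/C₂) / (t₂ − t₁) = ln(2600/411) / (163 − 41.1)
  = 1.845 / 121.9 = 0.01514 h⁻¹
t½ = ln2 / k = 0.693147 / 0.01514 = 45.78 h

45.8 h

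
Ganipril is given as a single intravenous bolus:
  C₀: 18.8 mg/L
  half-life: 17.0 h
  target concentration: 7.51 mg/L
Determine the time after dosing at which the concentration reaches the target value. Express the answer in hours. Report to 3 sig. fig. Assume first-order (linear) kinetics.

22.5 h

k = ln2 / t½ = 0.693147 / 17.0 = 0.04077 h⁻¹
t = ln(C₀ / C) / k = ln(18.80 / 7.51) / 0.04077
  = ln(2.503) / 0.04077 = 0.9175 / 0.04077 = 22.50 h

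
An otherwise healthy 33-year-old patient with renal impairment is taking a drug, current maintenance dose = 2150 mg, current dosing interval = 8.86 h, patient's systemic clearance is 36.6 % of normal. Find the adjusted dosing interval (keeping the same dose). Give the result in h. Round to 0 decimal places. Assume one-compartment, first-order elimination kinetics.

24 h

To keep the same average steady-state level, dosing rate must scale with clearance.
CL ratio = 36.6 / 100 = 0.3660
New interval (same dose) = 8.86 / 0.3660 = 24.21 h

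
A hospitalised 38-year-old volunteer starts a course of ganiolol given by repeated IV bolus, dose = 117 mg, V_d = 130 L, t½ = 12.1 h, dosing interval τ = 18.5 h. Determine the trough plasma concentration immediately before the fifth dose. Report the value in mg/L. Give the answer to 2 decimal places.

0.47 mg/L

C₀ per dose = Dose / Vd = 117 / 130 = 0.9000 mg/L
k = ln2 / t½ = 0.693147 / 12.1 = 0.05728 h⁻¹
Fraction remaining after one interval: r = e^(−kτ) = e^(−0.05728 × 18.5) = 0.3466
Before dose 5, 4 doses have been given (aged 1τ, 2τ, 3τ, 4τ).
C_trough = C₀ × (r + r² + … + r^4) = C₀ × r(1−r^4)/(1−r)
        = 0.9000 × 0.3466 × (1 − 0.01443) / (1 − 0.3466) = 0.4705 mg/L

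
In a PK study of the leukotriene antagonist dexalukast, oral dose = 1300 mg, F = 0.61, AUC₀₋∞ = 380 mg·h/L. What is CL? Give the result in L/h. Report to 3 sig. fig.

2.09 L/h

CL = F·Dose / AUC = 0.61 × 1300 / 380 = 2.087 L/h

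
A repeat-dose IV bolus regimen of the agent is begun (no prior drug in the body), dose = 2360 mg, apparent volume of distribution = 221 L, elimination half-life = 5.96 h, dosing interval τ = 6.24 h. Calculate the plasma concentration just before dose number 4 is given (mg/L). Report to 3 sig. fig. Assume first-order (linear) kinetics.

8.88 mg/L

C₀ per dose = Dose / Vd = 2360 / 221 = 10.68 mg/L
k = ln2 / t½ = 0.693147 / 5.96 = 0.1163 h⁻¹
Fraction remaining after one interval: r = e^(−kτ) = e^(−0.1163 × 6.24) = 0.4840
Before dose 4, 3 doses have been given (aged 1τ, 2τ, 3τ).
C_trough = C₀ × (r + r² + … + r^3) = C₀ × r(1−r^3)/(1−r)
        = 10.68 × 0.4840 × (1 − 0.1134) / (1 − 0.4840) = 8.882 mg/L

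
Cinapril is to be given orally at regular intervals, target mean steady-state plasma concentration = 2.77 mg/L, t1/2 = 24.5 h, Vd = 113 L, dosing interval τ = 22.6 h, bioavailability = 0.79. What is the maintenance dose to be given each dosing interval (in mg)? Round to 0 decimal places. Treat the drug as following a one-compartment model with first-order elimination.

253 mg

k = ln2 / t½ = 0.693147 / 24.5 = 0.02829 h⁻¹
CL = k × Vd = 0.02829 × 113 = 3.197 L/h
At steady state, F × (Dose/τ) = Css × CL.
Dose = Css × CL × τ / F = 2.77 × 3.197 × 22.6 / 0.79 = 253.3 mg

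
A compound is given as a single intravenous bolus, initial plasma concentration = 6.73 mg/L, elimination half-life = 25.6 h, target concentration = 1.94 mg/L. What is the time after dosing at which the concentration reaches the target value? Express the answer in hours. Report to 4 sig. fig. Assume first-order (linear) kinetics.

k = ln2 / t½ = 0.693147 / 25.6 = 0.02708 h⁻¹
t = ln(C₀ / C) / k = ln(6.730 / 1.94) / 0.02708
  = ln(3.469) / 0.02708 = 1.244 / 0.02708 = 45.94 h

45.94 h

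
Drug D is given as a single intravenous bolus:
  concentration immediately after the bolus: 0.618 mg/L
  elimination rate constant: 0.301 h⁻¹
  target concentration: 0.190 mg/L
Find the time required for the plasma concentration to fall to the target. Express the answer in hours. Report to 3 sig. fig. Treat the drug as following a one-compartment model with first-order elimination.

t = ln(C₀ / C) / k = ln(0.6180 / 0.190) / 0.3010
  = ln(3.253) / 0.3010 = 1.180 / 0.3010 = 3.920 h

3.92 h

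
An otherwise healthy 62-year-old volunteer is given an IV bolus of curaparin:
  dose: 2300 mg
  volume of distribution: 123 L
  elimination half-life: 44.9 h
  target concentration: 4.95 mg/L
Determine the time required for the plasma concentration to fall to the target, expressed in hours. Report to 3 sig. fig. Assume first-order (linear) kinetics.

C₀ = Dose / Vd = 2300 / 123 = 18.70 mg/L
k = ln2 / t½ = 0.693147 / 44.9 = 0.01544 h⁻¹
t = ln(C₀ / C) / k = ln(18.70 / 4.95) / 0.01544
  = ln(3.778) / 0.01544 = 1.329 / 0.01544 = 86.08 h

86.1 h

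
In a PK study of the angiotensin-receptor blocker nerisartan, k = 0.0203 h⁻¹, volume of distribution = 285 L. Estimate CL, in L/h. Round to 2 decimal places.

5.79 L/h

CL = k × Vd = 0.0203 × 285 = 5.786 L/h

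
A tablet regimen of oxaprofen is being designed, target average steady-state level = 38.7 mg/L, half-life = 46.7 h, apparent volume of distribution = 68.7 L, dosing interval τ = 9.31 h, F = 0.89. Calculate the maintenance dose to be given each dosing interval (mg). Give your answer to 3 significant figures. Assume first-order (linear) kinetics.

413 mg

k = ln2 / t½ = 0.693147 / 46.7 = 0.01484 h⁻¹
CL = k × Vd = 0.01484 × 68.7 = 1.020 L/h
At steady state, F × (Dose/τ) = Css × CL.
Dose = Css × CL × τ / F = 38.7 × 1.020 × 9.31 / 0.89 = 412.9 mg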